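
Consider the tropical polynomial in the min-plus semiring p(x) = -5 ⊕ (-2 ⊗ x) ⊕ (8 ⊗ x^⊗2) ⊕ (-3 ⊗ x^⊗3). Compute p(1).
p(1) = -5

A tropical monomial a ⊗ x^⊗i evaluates to a + i · x. Evaluating each term at x = 1:
  Term 0 contributes -5 + 0 · 1 = -5
  Term 1 contributes -2 + 1 · 1 = -1
  Term 2 contributes 8 + 2 · 1 = 10
  Term 3 contributes -3 + 3 · 1 = 0
p(1) = ⊕ of these = min[-5, -1, 10, 0] = -5.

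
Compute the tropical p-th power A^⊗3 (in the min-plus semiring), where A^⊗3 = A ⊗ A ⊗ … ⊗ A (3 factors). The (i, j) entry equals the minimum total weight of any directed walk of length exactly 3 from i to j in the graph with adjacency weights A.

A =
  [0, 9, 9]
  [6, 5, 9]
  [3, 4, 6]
A^⊗3 =
  [0, 9, 9]
  [6, 15, 15]
  [3, 12, 12]

Each entry (A^⊗3)_ij equals the minimum over all length-3 walks i = v_0 → v_1 → … → v_3 = j of Σ_t A[v_t][v_{t+1}]. For example, for (i, j) = (0, 2) we minimise over 9 possible intermediate vertex sequences; the minimum is 9, attained along the walk 0 → 0 → 0 → 2.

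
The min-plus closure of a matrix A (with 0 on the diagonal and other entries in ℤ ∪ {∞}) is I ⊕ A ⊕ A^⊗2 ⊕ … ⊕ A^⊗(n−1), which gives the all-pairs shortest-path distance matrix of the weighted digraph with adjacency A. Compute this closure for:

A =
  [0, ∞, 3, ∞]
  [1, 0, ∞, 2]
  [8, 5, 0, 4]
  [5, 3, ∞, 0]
Closure =
  [0, 8, 3, 7]
  [1, 0, 4, 2]
  [6, 5, 0, 4]
  [4, 3, 7, 0]

This is the Floyd-Warshall all-pairs shortest-path computation. For each intermediate vertex k = 0, 1, …, 3, update dist[i][j] ← min(dist[i][j], dist[i][k] + dist[k][j]). The final matrix gives, for each (i, j), the minimum total weight of any directed path from i to j (possibly empty when i = j).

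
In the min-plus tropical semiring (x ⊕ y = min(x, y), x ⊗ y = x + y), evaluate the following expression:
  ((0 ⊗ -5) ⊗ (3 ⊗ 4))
((0 ⊗ -5) ⊗ (3 ⊗ 4)) = 2

Expand innermost to outermost. Recall ⊕ takes the minimum of its arguments and ⊗ takes their sum. Working out the expression ((0 ⊗ -5) ⊗ (3 ⊗ 4)) gives 2.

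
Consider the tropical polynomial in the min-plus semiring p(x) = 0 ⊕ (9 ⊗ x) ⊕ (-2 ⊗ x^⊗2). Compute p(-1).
p(-1) = -4

A tropical monomial a ⊗ x^⊗i evaluates to a + i · x. Evaluating each term at x = -1:
  Term 0 contributes 0 + 0 · -1 = 0
  Term 1 contributes 9 + 1 · -1 = 8
  Term 2 contributes -2 + 2 · -1 = -4
p(-1) = ⊕ of these = min[0, 8, -4] = -4.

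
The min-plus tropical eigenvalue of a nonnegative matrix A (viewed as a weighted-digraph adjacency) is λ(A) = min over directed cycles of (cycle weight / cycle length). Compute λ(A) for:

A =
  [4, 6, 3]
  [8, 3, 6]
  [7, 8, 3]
λ(A) = 3

Enumerate directed cycles and compute their means (weight / length). Sample:
  cycle 0 → 0: weight = 4, length = 1, mean = 4/1 ≈ 4.000
  cycle 1 → 1: weight = 3, length = 1, mean = 3/1 ≈ 3.000
  cycle 2 → 2: weight = 3, length = 1, mean = 3/1 ≈ 3.000
  cycle 0 → 1 → 0: weight = 14, length = 2, mean = 14/2 ≈ 7.000
  cycle 0 → 2 → 0: weight = 10, length = 2, mean = 10/2 ≈ 5.000
  cycle 1 → 0 → 1: weight = 14, length = 2, mean = 14/2 ≈ 7.000
Minimum mean = 3.000, attained e.g. along the cycle 1 → 1 with weight 3 and length 1. So λ(A) = 3/1 = 3.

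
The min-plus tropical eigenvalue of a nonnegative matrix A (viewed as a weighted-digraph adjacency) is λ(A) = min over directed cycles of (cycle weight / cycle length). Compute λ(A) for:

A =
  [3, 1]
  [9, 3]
λ(A) = 3

Enumerate directed cycles and compute their means (weight / length). Sample:
  cycle 0 → 0: weight = 3, length = 1, mean = 3/1 ≈ 3.000
  cycle 1 → 1: weight = 3, length = 1, mean = 3/1 ≈ 3.000
  cycle 0 → 1 → 0: weight = 10, length = 2, mean = 10/2 ≈ 5.000
  cycle 1 → 0 → 1: weight = 10, length = 2, mean = 10/2 ≈ 5.000
Minimum mean = 3.000, attained e.g. along the cycle 0 → 0 with weight 3 and length 1. So λ(A) = 3/1 = 3.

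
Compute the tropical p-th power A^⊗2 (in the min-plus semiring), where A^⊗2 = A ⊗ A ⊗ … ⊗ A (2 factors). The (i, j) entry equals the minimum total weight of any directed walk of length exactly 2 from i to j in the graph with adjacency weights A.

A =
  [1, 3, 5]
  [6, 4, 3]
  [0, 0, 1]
A^⊗2 =
  [2, 4, 6]
  [3, 3, 4]
  [1, 1, 2]

Each entry (A^⊗2)_ij equals the minimum over all length-2 walks i = v_0 → v_1 → … → v_2 = j of Σ_t A[v_t][v_{t+1}]. For example, for (i, j) = (0, 2) we minimise over 3 possible intermediate vertex sequences; the minimum is 6, attained along the walk 0 → 0 → 2.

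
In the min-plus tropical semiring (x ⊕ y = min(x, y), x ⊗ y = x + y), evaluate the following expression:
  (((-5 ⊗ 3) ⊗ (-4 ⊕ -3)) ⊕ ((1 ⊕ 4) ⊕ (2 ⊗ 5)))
(((-5 ⊗ 3) ⊗ (-4 ⊕ -3)) ⊕ ((1 ⊕ 4) ⊕ (2 ⊗ 5))) = -6

Expand innermost to outermost. Recall ⊕ takes the minimum of its arguments and ⊗ takes their sum. Working out the expression (((-5 ⊗ 3) ⊗ (-4 ⊕ -3)) ⊕ ((1 ⊕ 4) ⊕ (2 ⊗ 5))) gives -6.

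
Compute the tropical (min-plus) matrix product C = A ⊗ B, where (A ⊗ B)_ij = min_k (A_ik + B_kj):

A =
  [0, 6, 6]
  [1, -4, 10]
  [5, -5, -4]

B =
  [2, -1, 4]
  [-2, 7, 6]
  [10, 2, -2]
A ⊗ B =
  [2, -1, 4]
  [-6, 0, 2]
  [-7, -2, -6]

Apply the min-plus product entry-by-entry:
  C[0][0] = min over k of (A[0][0] + B[0][0] = 0 + 2 = 2, A[0][1] + B[1][0] = 6 + -2 = 4, A[0][2] + B[2][0] = 6 + 10 = 16) = 2 (attained at k = 0)
  C[0][1] = min over k of (A[0][0] + B[0][1] = 0 + -1 = -1, A[0][1] + B[1][1] = 6 + 7 = 13, A[0][2] + B[2][1] = 6 + 2 = 8) = -1 (attained at k = 0)
  C[0][2] = min over k of (A[0][0] + B[0][2] = 0 + 4 = 4, A[0][1] + B[1][2] = 6 + 6 = 12, A[0][2] + B[2][2] = 6 + -2 = 4) = 4 (attained at k = 0)
  C[1][0] = min over k of (A[1][0] + B[0][0] = 1 + 2 = 3, A[1][1] + B[1][0] = -4 + -2 = -6, A[1][2] + B[2][0] = 10 + 10 = 20) = -6 (attained at k = 1)
  C[1][1] = min over k of (A[1][0] + B[0][1] = 1 + -1 = 0, A[1][1] + B[1][1] = -4 + 7 = 3, A[1][2] + B[2][1] = 10 + 2 = 12) = 0 (attained at k = 0)
  C[1][2] = min over k of (A[1][0] + B[0][2] = 1 + 4 = 5, A[1][1] + B[1][2] = -4 + 6 = 2, A[1][2] + B[2][2] = 10 + -2 = 8) = 2 (attained at k = 1)
  C[2][0] = min over k of (A[2][0] + B[0][0] = 5 + 2 = 7, A[2][1] + B[1][0] = -5 + -2 = -7, A[2][2] + B[2][0] = -4 + 10 = 6) = -7 (attained at k = 1)
  C[2][1] = min over k of (A[2][0] + B[0][1] = 5 + -1 = 4, A[2][1] + B[1][1] = -5 + 7 = 2, A[2][2] + B[2][1] = -4 + 2 = -2) = -2 (attained at k = 2)
  C[2][2] = min over k of (A[2][0] + B[0][2] = 5 + 4 = 9, A[2][1] + B[1][2] = -5 + 6 = 1, A[2][2] + B[2][2] = -4 + -2 = -6) = -6 (attained at k = 2)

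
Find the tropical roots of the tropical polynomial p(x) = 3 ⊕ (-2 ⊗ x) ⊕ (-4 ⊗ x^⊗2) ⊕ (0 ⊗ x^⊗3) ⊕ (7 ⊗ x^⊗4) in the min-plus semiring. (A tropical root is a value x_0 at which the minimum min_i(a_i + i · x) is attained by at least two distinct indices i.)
Roots: {-7, -4, 2, 5}

Each tropical root is a break point of the lower envelope of the lines y = a_i + i · x (there are 5 lines, with slopes 0, 1, ..., 4). Only the lines that attain the minimum somewhere contribute to roots; other lines are dominated. Here the surviving (envelope) indices are i = 4, i = 3, i = 2, i = 1, i = 0.
Intersections between consecutive envelope lines give the roots: for adjacent envelope indices i < j the intersection is x = (a_i − a_j) / (j − i). Reading off the sorted break points: {-7, -4, 2, 5}.
Verification: at each break x_0, at least two indices attain the minimum of min_i(a_i + i · x_0).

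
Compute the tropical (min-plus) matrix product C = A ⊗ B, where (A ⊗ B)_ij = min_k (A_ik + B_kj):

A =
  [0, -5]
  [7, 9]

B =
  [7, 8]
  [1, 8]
A ⊗ B =
  [-4, 3]
  [10, 15]

Apply the min-plus product entry-by-entry:
  C[0][0] = min over k of (A[0][0] + B[0][0] = 0 + 7 = 7, A[0][1] + B[1][0] = -5 + 1 = -4) = -4 (attained at k = 1)
  C[0][1] = min over k of (A[0][0] + B[0][1] = 0 + 8 = 8, A[0][1] + B[1][1] = -5 + 8 = 3) = 3 (attained at k = 1)
  C[1][0] = min over k of (A[1][0] + B[0][0] = 7 + 7 = 14, A[1][1] + B[1][0] = 9 + 1 = 10) = 10 (attained at k = 1)
  C[1][1] = min over k of (A[1][0] + B[0][1] = 7 + 8 = 15, A[1][1] + B[1][1] = 9 + 8 = 17) = 15 (attained at k = 0)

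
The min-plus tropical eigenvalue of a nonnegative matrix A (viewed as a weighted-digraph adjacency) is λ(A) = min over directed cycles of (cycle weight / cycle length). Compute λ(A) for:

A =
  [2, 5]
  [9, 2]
λ(A) = 2

Enumerate directed cycles and compute their means (weight / length). Sample:
  cycle 0 → 0: weight = 2, length = 1, mean = 2/1 ≈ 2.000
  cycle 1 → 1: weight = 2, length = 1, mean = 2/1 ≈ 2.000
  cycle 0 → 1 → 0: weight = 14, length = 2, mean = 14/2 ≈ 7.000
  cycle 1 → 0 → 1: weight = 14, length = 2, mean = 14/2 ≈ 7.000
Minimum mean = 2.000, attained e.g. along the cycle 0 → 0 with weight 2 and length 1. So λ(A) = 2/1 = 2.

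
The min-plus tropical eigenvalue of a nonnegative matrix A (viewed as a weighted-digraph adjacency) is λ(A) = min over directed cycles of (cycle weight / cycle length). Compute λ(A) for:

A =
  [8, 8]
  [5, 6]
λ(A) = 6

Enumerate directed cycles and compute their means (weight / length). Sample:
  cycle 0 → 0: weight = 8, length = 1, mean = 8/1 ≈ 8.000
  cycle 1 → 1: weight = 6, length = 1, mean = 6/1 ≈ 6.000
  cycle 0 → 1 → 0: weight = 13, length = 2, mean = 13/2 ≈ 6.500
  cycle 1 → 0 → 1: weight = 13, length = 2, mean = 13/2 ≈ 6.500
Minimum mean = 6.000, attained e.g. along the cycle 1 → 1 with weight 6 and length 1. So λ(A) = 6/1 = 6.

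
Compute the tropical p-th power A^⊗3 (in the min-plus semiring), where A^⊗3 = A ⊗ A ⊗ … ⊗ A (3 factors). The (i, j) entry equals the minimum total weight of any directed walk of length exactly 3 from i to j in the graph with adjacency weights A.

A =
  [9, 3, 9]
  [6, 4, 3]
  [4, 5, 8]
A^⊗3 =
  [10, 11, 10]
  [11, 10, 11]
  [12, 11, 10]

Each entry (A^⊗3)_ij equals the minimum over all length-3 walks i = v_0 → v_1 → … → v_3 = j of Σ_t A[v_t][v_{t+1}]. For example, for (i, j) = (0, 2) we minimise over 9 possible intermediate vertex sequences; the minimum is 10, attained along the walk 0 → 1 → 1 → 2.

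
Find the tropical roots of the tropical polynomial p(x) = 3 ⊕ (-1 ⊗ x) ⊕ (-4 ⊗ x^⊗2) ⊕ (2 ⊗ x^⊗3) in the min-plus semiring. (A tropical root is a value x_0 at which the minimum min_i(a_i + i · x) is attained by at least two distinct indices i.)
Roots: {-6, 3, 4}

Each tropical root is a break point of the lower envelope of the lines y = a_i + i · x (there are 4 lines, with slopes 0, 1, ..., 3). Only the lines that attain the minimum somewhere contribute to roots; other lines are dominated. Here the surviving (envelope) indices are i = 3, i = 2, i = 1, i = 0.
Intersections between consecutive envelope lines give the roots: for adjacent envelope indices i < j the intersection is x = (a_i − a_j) / (j − i). Reading off the sorted break points: {-6, 3, 4}.
Verification: at each break x_0, at least two indices attain the minimum of min_i(a_i + i · x_0).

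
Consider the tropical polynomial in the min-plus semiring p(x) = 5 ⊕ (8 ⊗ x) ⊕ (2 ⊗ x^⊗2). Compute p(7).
p(7) = 5

A tropical monomial a ⊗ x^⊗i evaluates to a + i · x. Evaluating each term at x = 7:
  Term 0 contributes 5 + 0 · 7 = 5
  Term 1 contributes 8 + 1 · 7 = 15
  Term 2 contributes 2 + 2 · 7 = 16
p(7) = ⊕ of these = min[5, 15, 16] = 5.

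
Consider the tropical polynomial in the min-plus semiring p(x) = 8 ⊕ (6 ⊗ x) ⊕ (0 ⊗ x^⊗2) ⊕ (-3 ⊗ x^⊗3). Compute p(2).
p(2) = 3

A tropical monomial a ⊗ x^⊗i evaluates to a + i · x. Evaluating each term at x = 2:
  Term 0 contributes 8 + 0 · 2 = 8
  Term 1 contributes 6 + 1 · 2 = 8
  Term 2 contributes 0 + 2 · 2 = 4
  Term 3 contributes -3 + 3 · 2 = 3
p(2) = ⊕ of these = min[8, 8, 4, 3] = 3.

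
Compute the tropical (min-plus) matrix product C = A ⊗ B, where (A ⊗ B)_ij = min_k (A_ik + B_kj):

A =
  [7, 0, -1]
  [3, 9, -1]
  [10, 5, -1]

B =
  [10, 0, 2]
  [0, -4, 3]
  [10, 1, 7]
A ⊗ B =
  [0, -4, 3]
  [9, 0, 5]
  [5, 0, 6]

Apply the min-plus product entry-by-entry:
  C[0][0] = min over k of (A[0][0] + B[0][0] = 7 + 10 = 17, A[0][1] + B[1][0] = 0 + 0 = 0, A[0][2] + B[2][0] = -1 + 10 = 9) = 0 (attained at k = 1)
  C[0][1] = min over k of (A[0][0] + B[0][1] = 7 + 0 = 7, A[0][1] + B[1][1] = 0 + -4 = -4, A[0][2] + B[2][1] = -1 + 1 = 0) = -4 (attained at k = 1)
  C[0][2] = min over k of (A[0][0] + B[0][2] = 7 + 2 = 9, A[0][1] + B[1][2] = 0 + 3 = 3, A[0][2] + B[2][2] = -1 + 7 = 6) = 3 (attained at k = 1)
  C[1][0] = min over k of (A[1][0] + B[0][0] = 3 + 10 = 13, A[1][1] + B[1][0] = 9 + 0 = 9, A[1][2] + B[2][0] = -1 + 10 = 9) = 9 (attained at k = 1)
  C[1][1] = min over k of (A[1][0] + B[0][1] = 3 + 0 = 3, A[1][1] + B[1][1] = 9 + -4 = 5, A[1][2] + B[2][1] = -1 + 1 = 0) = 0 (attained at k = 2)
  C[1][2] = min over k of (A[1][0] + B[0][2] = 3 + 2 = 5, A[1][1] + B[1][2] = 9 + 3 = 12, A[1][2] + B[2][2] = -1 + 7 = 6) = 5 (attained at k = 0)
  C[2][0] = min over k of (A[2][0] + B[0][0] = 10 + 10 = 20, A[2][1] + B[1][0] = 5 + 0 = 5, A[2][2] + B[2][0] = -1 + 10 = 9) = 5 (attained at k = 1)
  C[2][1] = min over k of (A[2][0] + B[0][1] = 10 + 0 = 10, A[2][1] + B[1][1] = 5 + -4 = 1, A[2][2] + B[2][1] = -1 + 1 = 0) = 0 (attained at k = 2)
  C[2][2] = min over k of (A[2][0] + B[0][2] = 10 + 2 = 12, A[2][1] + B[1][2] = 5 + 3 = 8, A[2][2] + B[2][2] = -1 + 7 = 6) = 6 (attained at k = 2)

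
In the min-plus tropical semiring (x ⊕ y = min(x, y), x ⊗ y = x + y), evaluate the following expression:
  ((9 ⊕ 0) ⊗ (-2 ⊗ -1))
((9 ⊕ 0) ⊗ (-2 ⊗ -1)) = -3

Expand innermost to outermost. Recall ⊕ takes the minimum of its arguments and ⊗ takes their sum. Working out the expression ((9 ⊕ 0) ⊗ (-2 ⊗ -1)) gives -3.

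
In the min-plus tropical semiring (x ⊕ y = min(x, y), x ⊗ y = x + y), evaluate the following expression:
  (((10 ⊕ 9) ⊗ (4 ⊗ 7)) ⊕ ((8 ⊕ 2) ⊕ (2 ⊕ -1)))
(((10 ⊕ 9) ⊗ (4 ⊗ 7)) ⊕ ((8 ⊕ 2) ⊕ (2 ⊕ -1))) = -1

Expand innermost to outermost. Recall ⊕ takes the minimum of its arguments and ⊗ takes their sum. Working out the expression (((10 ⊕ 9) ⊗ (4 ⊗ 7)) ⊕ ((8 ⊕ 2) ⊕ (2 ⊕ -1))) gives -1.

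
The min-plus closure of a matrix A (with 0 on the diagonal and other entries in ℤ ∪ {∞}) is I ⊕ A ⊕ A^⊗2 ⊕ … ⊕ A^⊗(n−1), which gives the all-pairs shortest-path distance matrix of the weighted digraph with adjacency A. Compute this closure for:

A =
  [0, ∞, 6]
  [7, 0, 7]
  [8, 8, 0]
Closure =
  [0, 14, 6]
  [7, 0, 7]
  [8, 8, 0]

This is the Floyd-Warshall all-pairs shortest-path computation. For each intermediate vertex k = 0, 1, …, 2, update dist[i][j] ← min(dist[i][j], dist[i][k] + dist[k][j]). The final matrix gives, for each (i, j), the minimum total weight of any directed path from i to j (possibly empty when i = j).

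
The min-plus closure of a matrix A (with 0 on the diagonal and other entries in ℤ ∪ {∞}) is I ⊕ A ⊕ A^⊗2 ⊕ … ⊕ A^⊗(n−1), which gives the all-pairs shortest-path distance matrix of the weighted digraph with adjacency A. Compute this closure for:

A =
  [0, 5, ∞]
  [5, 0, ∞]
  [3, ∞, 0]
Closure =
  [0, 5, ∞]
  [5, 0, ∞]
  [3, 8, 0]

This is the Floyd-Warshall all-pairs shortest-path computation. For each intermediate vertex k = 0, 1, …, 2, update dist[i][j] ← min(dist[i][j], dist[i][k] + dist[k][j]). The final matrix gives, for each (i, j), the minimum total weight of any directed path from i to j (possibly empty when i = j).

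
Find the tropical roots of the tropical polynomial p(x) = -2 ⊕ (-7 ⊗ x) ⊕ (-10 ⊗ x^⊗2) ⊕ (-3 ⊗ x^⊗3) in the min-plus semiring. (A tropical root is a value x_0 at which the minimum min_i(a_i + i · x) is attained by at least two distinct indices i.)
Roots: {-7, 3, 5}

Each tropical root is a break point of the lower envelope of the lines y = a_i + i · x (there are 4 lines, with slopes 0, 1, ..., 3). Only the lines that attain the minimum somewhere contribute to roots; other lines are dominated. Here the surviving (envelope) indices are i = 3, i = 2, i = 1, i = 0.
Intersections between consecutive envelope lines give the roots: for adjacent envelope indices i < j the intersection is x = (a_i − a_j) / (j − i). Reading off the sorted break points: {-7, 3, 5}.
Verification: at each break x_0, at least two indices attain the minimum of min_i(a_i + i · x_0).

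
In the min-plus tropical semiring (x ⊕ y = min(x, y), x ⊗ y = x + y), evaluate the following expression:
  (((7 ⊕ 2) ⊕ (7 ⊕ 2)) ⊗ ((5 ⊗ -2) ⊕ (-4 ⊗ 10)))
(((7 ⊕ 2) ⊕ (7 ⊕ 2)) ⊗ ((5 ⊗ -2) ⊕ (-4 ⊗ 10))) = 5

Expand innermost to outermost. Recall ⊕ takes the minimum of its arguments and ⊗ takes their sum. Working out the expression (((7 ⊕ 2) ⊕ (7 ⊕ 2)) ⊗ ((5 ⊗ -2) ⊕ (-4 ⊗ 10))) gives 5.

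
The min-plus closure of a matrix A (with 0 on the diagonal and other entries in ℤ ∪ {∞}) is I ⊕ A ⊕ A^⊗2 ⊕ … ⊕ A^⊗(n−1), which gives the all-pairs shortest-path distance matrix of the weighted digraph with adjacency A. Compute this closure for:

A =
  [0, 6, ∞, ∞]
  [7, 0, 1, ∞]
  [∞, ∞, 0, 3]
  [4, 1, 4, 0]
Closure =
  [0, 6, 7, 10]
  [7, 0, 1, 4]
  [7, 4, 0, 3]
  [4, 1, 2, 0]

This is the Floyd-Warshall all-pairs shortest-path computation. For each intermediate vertex k = 0, 1, …, 3, update dist[i][j] ← min(dist[i][j], dist[i][k] + dist[k][j]). The final matrix gives, for each (i, j), the minimum total weight of any directed path from i to j (possibly empty when i = j).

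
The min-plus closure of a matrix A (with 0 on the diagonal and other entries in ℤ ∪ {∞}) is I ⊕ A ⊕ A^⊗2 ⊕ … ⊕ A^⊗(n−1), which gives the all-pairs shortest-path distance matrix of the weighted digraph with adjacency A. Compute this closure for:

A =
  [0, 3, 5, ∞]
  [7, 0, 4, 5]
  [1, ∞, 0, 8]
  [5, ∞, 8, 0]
Closure =
  [0, 3, 5, 8]
  [5, 0, 4, 5]
  [1, 4, 0, 8]
  [5, 8, 8, 0]

This is the Floyd-Warshall all-pairs shortest-path computation. For each intermediate vertex k = 0, 1, …, 3, update dist[i][j] ← min(dist[i][j], dist[i][k] + dist[k][j]). The final matrix gives, for each (i, j), the minimum total weight of any directed path from i to j (possibly empty when i = j).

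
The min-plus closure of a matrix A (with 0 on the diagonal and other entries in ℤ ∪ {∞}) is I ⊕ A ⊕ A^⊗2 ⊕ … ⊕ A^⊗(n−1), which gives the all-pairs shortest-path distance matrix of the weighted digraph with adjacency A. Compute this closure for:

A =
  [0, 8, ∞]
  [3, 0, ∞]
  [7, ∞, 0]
Closure =
  [0, 8, ∞]
  [3, 0, ∞]
  [7, 15, 0]

This is the Floyd-Warshall all-pairs shortest-path computation. For each intermediate vertex k = 0, 1, …, 2, update dist[i][j] ← min(dist[i][j], dist[i][k] + dist[k][j]). The final matrix gives, for each (i, j), the minimum total weight of any directed path from i to j (possibly empty when i = j).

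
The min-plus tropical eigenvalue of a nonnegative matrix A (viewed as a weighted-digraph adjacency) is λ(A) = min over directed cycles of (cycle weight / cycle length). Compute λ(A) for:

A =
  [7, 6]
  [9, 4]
λ(A) = 4

Enumerate directed cycles and compute their means (weight / length). Sample:
  cycle 0 → 0: weight = 7, length = 1, mean = 7/1 ≈ 7.000
  cycle 1 → 1: weight = 4, length = 1, mean = 4/1 ≈ 4.000
  cycle 0 → 1 → 0: weight = 15, length = 2, mean = 15/2 ≈ 7.500
  cycle 1 → 0 → 1: weight = 15, length = 2, mean = 15/2 ≈ 7.500
Minimum mean = 4.000, attained e.g. along the cycle 1 → 1 with weight 4 and length 1. So λ(A) = 4/1 = 4.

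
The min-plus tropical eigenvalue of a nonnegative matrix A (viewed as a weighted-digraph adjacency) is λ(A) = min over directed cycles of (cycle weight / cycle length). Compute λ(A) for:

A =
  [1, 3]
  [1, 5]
λ(A) = 1

Enumerate directed cycles and compute their means (weight / length). Sample:
  cycle 0 → 0: weight = 1, length = 1, mean = 1/1 ≈ 1.000
  cycle 1 → 1: weight = 5, length = 1, mean = 5/1 ≈ 5.000
  cycle 0 → 1 → 0: weight = 4, length = 2, mean = 4/2 ≈ 2.000
  cycle 1 → 0 → 1: weight = 4, length = 2, mean = 4/2 ≈ 2.000
Minimum mean = 1.000, attained e.g. along the cycle 0 → 0 with weight 1 and length 1. So λ(A) = 1/1 = 1.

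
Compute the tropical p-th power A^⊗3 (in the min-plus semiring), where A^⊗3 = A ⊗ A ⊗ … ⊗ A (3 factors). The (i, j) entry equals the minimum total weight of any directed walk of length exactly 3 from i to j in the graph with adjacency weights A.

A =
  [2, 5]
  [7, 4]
A^⊗3 =
  [6, 9]
  [11, 12]

Each entry (A^⊗3)_ij equals the minimum over all length-3 walks i = v_0 → v_1 → … → v_3 = j of Σ_t A[v_t][v_{t+1}]. For example, for (i, j) = (0, 1) we minimise over 4 possible intermediate vertex sequences; the minimum is 9, attained along the walk 0 → 0 → 0 → 1.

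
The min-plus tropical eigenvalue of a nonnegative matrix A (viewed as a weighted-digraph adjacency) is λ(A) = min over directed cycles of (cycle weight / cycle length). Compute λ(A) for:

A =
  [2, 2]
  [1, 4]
λ(A) = 3/2

Enumerate directed cycles and compute their means (weight / length). Sample:
  cycle 0 → 0: weight = 2, length = 1, mean = 2/1 ≈ 2.000
  cycle 1 → 1: weight = 4, length = 1, mean = 4/1 ≈ 4.000
  cycle 0 → 1 → 0: weight = 3, length = 2, mean = 3/2 ≈ 1.500
  cycle 1 → 0 → 1: weight = 3, length = 2, mean = 3/2 ≈ 1.500
Minimum mean = 1.500, attained e.g. along the cycle 0 → 1 → 0 with weight 3 and length 2. So λ(A) = 3/2 = 3/2.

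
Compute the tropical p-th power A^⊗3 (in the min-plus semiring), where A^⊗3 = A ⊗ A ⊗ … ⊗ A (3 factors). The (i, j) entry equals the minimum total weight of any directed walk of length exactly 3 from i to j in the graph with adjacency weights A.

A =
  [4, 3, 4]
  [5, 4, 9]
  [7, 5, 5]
A^⊗3 =
  [12, 11, 12]
  [13, 12, 13]
  [14, 13, 14]

Each entry (A^⊗3)_ij equals the minimum over all length-3 walks i = v_0 → v_1 → … → v_3 = j of Σ_t A[v_t][v_{t+1}]. For example, for (i, j) = (0, 2) we minimise over 9 possible intermediate vertex sequences; the minimum is 12, attained along the walk 0 → 0 → 0 → 2.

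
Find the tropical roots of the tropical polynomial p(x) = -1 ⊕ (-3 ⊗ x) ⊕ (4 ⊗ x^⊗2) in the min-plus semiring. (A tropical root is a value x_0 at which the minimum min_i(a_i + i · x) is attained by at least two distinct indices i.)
Roots: {-7, 2}

Each tropical root is a break point of the lower envelope of the lines y = a_i + i · x (there are 3 lines, with slopes 0, 1, ..., 2). Only the lines that attain the minimum somewhere contribute to roots; other lines are dominated. Here the surviving (envelope) indices are i = 2, i = 1, i = 0.
Intersections between consecutive envelope lines give the roots: for adjacent envelope indices i < j the intersection is x = (a_i − a_j) / (j − i). Reading off the sorted break points: {-7, 2}.
Verification: at each break x_0, at least two indices attain the minimum of min_i(a_i + i · x_0).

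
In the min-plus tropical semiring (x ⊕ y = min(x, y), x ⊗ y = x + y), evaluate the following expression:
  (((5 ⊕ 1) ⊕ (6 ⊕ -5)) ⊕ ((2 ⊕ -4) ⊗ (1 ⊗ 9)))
(((5 ⊕ 1) ⊕ (6 ⊕ -5)) ⊕ ((2 ⊕ -4) ⊗ (1 ⊗ 9))) = -5

Expand innermost to outermost. Recall ⊕ takes the minimum of its arguments and ⊗ takes their sum. Working out the expression (((5 ⊕ 1) ⊕ (6 ⊕ -5)) ⊕ ((2 ⊕ -4) ⊗ (1 ⊗ 9))) gives -5.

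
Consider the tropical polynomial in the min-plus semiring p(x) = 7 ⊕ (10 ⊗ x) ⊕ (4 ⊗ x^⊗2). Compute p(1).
p(1) = 6

A tropical monomial a ⊗ x^⊗i evaluates to a + i · x. Evaluating each term at x = 1:
  Term 0 contributes 7 + 0 · 1 = 7
  Term 1 contributes 10 + 1 · 1 = 11
  Term 2 contributes 4 + 2 · 1 = 6
p(1) = ⊕ of these = min[7, 11, 6] = 6.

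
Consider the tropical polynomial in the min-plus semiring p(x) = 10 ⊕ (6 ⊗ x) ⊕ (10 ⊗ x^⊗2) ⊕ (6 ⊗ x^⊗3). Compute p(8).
p(8) = 10

A tropical monomial a ⊗ x^⊗i evaluates to a + i · x. Evaluating each term at x = 8:
  Term 0 contributes 10 + 0 · 8 = 10
  Term 1 contributes 6 + 1 · 8 = 14
  Term 2 contributes 10 + 2 · 8 = 26
  Term 3 contributes 6 + 3 · 8 = 30
p(8) = ⊕ of these = min[10, 14, 26, 30] = 10.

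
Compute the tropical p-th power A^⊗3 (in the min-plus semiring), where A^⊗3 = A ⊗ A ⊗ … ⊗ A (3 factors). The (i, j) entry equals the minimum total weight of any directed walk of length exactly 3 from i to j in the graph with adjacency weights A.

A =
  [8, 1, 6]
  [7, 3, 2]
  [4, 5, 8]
A^⊗3 =
  [7, 7, 6]
  [9, 7, 8]
  [11, 8, 7]

Each entry (A^⊗3)_ij equals the minimum over all length-3 walks i = v_0 → v_1 → … → v_3 = j of Σ_t A[v_t][v_{t+1}]. For example, for (i, j) = (0, 2) we minimise over 9 possible intermediate vertex sequences; the minimum is 6, attained along the walk 0 → 1 → 1 → 2.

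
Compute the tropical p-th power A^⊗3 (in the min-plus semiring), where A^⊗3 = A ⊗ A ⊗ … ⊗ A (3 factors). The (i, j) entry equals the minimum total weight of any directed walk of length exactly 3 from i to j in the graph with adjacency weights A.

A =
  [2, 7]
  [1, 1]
A^⊗3 =
  [6, 9]
  [3, 3]

Each entry (A^⊗3)_ij equals the minimum over all length-3 walks i = v_0 → v_1 → … → v_3 = j of Σ_t A[v_t][v_{t+1}]. For example, for (i, j) = (0, 1) we minimise over 4 possible intermediate vertex sequences; the minimum is 9, attained along the walk 0 → 1 → 1 → 1.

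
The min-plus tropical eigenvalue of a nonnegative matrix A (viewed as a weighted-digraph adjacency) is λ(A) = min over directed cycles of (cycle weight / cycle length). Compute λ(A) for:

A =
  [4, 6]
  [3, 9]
λ(A) = 4

Enumerate directed cycles and compute their means (weight / length). Sample:
  cycle 0 → 0: weight = 4, length = 1, mean = 4/1 ≈ 4.000
  cycle 1 → 1: weight = 9, length = 1, mean = 9/1 ≈ 9.000
  cycle 0 → 1 → 0: weight = 9, length = 2, mean = 9/2 ≈ 4.500
  cycle 1 → 0 → 1: weight = 9, length = 2, mean = 9/2 ≈ 4.500
Minimum mean = 4.000, attained e.g. along the cycle 0 → 0 with weight 4 and length 1. So λ(A) = 4/1 = 4.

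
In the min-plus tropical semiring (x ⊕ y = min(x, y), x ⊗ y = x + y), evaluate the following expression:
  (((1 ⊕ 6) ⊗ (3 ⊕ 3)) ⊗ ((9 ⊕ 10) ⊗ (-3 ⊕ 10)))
(((1 ⊕ 6) ⊗ (3 ⊕ 3)) ⊗ ((9 ⊕ 10) ⊗ (-3 ⊕ 10))) = 10

Expand innermost to outermost. Recall ⊕ takes the minimum of its arguments and ⊗ takes their sum. Working out the expression (((1 ⊕ 6) ⊗ (3 ⊕ 3)) ⊗ ((9 ⊕ 10) ⊗ (-3 ⊕ 10))) gives 10.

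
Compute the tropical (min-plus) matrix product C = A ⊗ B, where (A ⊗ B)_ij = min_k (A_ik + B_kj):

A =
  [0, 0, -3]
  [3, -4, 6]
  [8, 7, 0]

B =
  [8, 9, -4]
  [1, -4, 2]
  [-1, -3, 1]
A ⊗ B =
  [-4, -6, -4]
  [-3, -8, -2]
  [-1, -3, 1]

Apply the min-plus product entry-by-entry:
  C[0][0] = min over k of (A[0][0] + B[0][0] = 0 + 8 = 8, A[0][1] + B[1][0] = 0 + 1 = 1, A[0][2] + B[2][0] = -3 + -1 = -4) = -4 (attained at k = 2)
  C[0][1] = min over k of (A[0][0] + B[0][1] = 0 + 9 = 9, A[0][1] + B[1][1] = 0 + -4 = -4, A[0][2] + B[2][1] = -3 + -3 = -6) = -6 (attained at k = 2)
  C[0][2] = min over k of (A[0][0] + B[0][2] = 0 + -4 = -4, A[0][1] + B[1][2] = 0 + 2 = 2, A[0][2] + B[2][2] = -3 + 1 = -2) = -4 (attained at k = 0)
  C[1][0] = min over k of (A[1][0] + B[0][0] = 3 + 8 = 11, A[1][1] + B[1][0] = -4 + 1 = -3, A[1][2] + B[2][0] = 6 + -1 = 5) = -3 (attained at k = 1)
  C[1][1] = min over k of (A[1][0] + B[0][1] = 3 + 9 = 12, A[1][1] + B[1][1] = -4 + -4 = -8, A[1][2] + B[2][1] = 6 + -3 = 3) = -8 (attained at k = 1)
  C[1][2] = min over k of (A[1][0] + B[0][2] = 3 + -4 = -1, A[1][1] + B[1][2] = -4 + 2 = -2, A[1][2] + B[2][2] = 6 + 1 = 7) = -2 (attained at k = 1)
  C[2][0] = min over k of (A[2][0] + B[0][0] = 8 + 8 = 16, A[2][1] + B[1][0] = 7 + 1 = 8, A[2][2] + B[2][0] = 0 + -1 = -1) = -1 (attained at k = 2)
  C[2][1] = min over k of (A[2][0] + B[0][1] = 8 + 9 = 17, A[2][1] + B[1][1] = 7 + -4 = 3, A[2][2] + B[2][1] = 0 + -3 = -3) = -3 (attained at k = 2)
  C[2][2] = min over k of (A[2][0] + B[0][2] = 8 + -4 = 4, A[2][1] + B[1][2] = 7 + 2 = 9, A[2][2] + B[2][2] = 0 + 1 = 1) = 1 (attained at k = 2)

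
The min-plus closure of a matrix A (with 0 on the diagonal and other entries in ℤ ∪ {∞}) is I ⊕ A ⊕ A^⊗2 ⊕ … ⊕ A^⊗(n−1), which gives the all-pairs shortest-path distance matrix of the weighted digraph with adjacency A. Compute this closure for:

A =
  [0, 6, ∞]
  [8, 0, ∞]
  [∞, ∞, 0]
Closure =
  [0, 6, ∞]
  [8, 0, ∞]
  [∞, ∞, 0]

This is the Floyd-Warshall all-pairs shortest-path computation. For each intermediate vertex k = 0, 1, …, 2, update dist[i][j] ← min(dist[i][j], dist[i][k] + dist[k][j]). The final matrix gives, for each (i, j), the minimum total weight of any directed path from i to j (possibly empty when i = j).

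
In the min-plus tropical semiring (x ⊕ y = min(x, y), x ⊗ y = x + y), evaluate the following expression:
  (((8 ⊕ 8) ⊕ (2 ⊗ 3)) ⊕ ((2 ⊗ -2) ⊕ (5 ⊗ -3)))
(((8 ⊕ 8) ⊕ (2 ⊗ 3)) ⊕ ((2 ⊗ -2) ⊕ (5 ⊗ -3))) = 0

Expand innermost to outermost. Recall ⊕ takes the minimum of its arguments and ⊗ takes their sum. Working out the expression (((8 ⊕ 8) ⊕ (2 ⊗ 3)) ⊕ ((2 ⊗ -2) ⊕ (5 ⊗ -3))) gives 0.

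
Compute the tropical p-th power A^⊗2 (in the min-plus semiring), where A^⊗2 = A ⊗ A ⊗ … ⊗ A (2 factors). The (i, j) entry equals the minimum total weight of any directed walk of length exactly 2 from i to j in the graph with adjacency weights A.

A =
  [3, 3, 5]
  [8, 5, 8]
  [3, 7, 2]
A^⊗2 =
  [6, 6, 7]
  [11, 10, 10]
  [5, 6, 4]

Each entry (A^⊗2)_ij equals the minimum over all length-2 walks i = v_0 → v_1 → … → v_2 = j of Σ_t A[v_t][v_{t+1}]. For example, for (i, j) = (0, 2) we minimise over 3 possible intermediate vertex sequences; the minimum is 7, attained along the walk 0 → 2 → 2.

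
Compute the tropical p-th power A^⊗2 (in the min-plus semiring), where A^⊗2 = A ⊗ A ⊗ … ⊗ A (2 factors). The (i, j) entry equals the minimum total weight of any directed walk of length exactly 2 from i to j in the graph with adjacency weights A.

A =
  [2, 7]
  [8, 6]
A^⊗2 =
  [4, 9]
  [10, 12]

Each entry (A^⊗2)_ij equals the minimum over all length-2 walks i = v_0 → v_1 → … → v_2 = j of Σ_t A[v_t][v_{t+1}]. For example, for (i, j) = (0, 1) we minimise over 2 possible intermediate vertex sequences; the minimum is 9, attained along the walk 0 → 0 → 1.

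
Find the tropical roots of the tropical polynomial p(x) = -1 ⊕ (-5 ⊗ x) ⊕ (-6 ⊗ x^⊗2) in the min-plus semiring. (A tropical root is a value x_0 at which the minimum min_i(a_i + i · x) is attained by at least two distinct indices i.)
Roots: {1, 4}

Each tropical root is a break point of the lower envelope of the lines y = a_i + i · x (there are 3 lines, with slopes 0, 1, ..., 2). Only the lines that attain the minimum somewhere contribute to roots; other lines are dominated. Here the surviving (envelope) indices are i = 2, i = 1, i = 0.
Intersections between consecutive envelope lines give the roots: for adjacent envelope indices i < j the intersection is x = (a_i − a_j) / (j − i). Reading off the sorted break points: {1, 4}.
Verification: at each break x_0, at least two indices attain the minimum of min_i(a_i + i · x_0).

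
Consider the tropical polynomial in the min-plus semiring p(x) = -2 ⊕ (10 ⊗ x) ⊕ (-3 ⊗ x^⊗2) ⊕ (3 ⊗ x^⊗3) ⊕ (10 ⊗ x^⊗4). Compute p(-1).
p(-1) = -5

A tropical monomial a ⊗ x^⊗i evaluates to a + i · x. Evaluating each term at x = -1:
  Term 0 contributes -2 + 0 · -1 = -2
  Term 1 contributes 10 + 1 · -1 = 9
  Term 2 contributes -3 + 2 · -1 = -5
  Term 3 contributes 3 + 3 · -1 = 0
  Term 4 contributes 10 + 4 · -1 = 6
p(-1) = ⊕ of these = min[-2, 9, -5, 0, 6] = -5.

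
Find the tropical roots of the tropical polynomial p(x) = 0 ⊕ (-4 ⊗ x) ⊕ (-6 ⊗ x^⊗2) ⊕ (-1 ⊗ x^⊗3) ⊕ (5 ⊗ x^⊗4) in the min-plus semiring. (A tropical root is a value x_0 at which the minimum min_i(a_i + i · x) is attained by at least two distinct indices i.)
Roots: {-6, -5, 2, 4}

Each tropical root is a break point of the lower envelope of the lines y = a_i + i · x (there are 5 lines, with slopes 0, 1, ..., 4). Only the lines that attain the minimum somewhere contribute to roots; other lines are dominated. Here the surviving (envelope) indices are i = 4, i = 3, i = 2, i = 1, i = 0.
Intersections between consecutive envelope lines give the roots: for adjacent envelope indices i < j the intersection is x = (a_i − a_j) / (j − i). Reading off the sorted break points: {-6, -5, 2, 4}.
Verification: at each break x_0, at least two indices attain the minimum of min_i(a_i + i · x_0).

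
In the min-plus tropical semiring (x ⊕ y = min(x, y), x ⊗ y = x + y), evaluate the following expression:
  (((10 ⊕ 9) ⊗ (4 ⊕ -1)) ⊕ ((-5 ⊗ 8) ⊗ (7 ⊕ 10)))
(((10 ⊕ 9) ⊗ (4 ⊕ -1)) ⊕ ((-5 ⊗ 8) ⊗ (7 ⊕ 10))) = 8

Expand innermost to outermost. Recall ⊕ takes the minimum of its arguments and ⊗ takes their sum. Working out the expression (((10 ⊕ 9) ⊗ (4 ⊕ -1)) ⊕ ((-5 ⊗ 8) ⊗ (7 ⊕ 10))) gives 8.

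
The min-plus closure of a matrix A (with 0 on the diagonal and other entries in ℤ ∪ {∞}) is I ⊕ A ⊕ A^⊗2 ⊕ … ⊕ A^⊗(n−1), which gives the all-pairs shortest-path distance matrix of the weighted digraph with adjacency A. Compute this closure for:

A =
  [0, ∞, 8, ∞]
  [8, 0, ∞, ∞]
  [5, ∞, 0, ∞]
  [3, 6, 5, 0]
Closure =
  [0, ∞, 8, ∞]
  [8, 0, 16, ∞]
  [5, ∞, 0, ∞]
  [3, 6, 5, 0]

This is the Floyd-Warshall all-pairs shortest-path computation. For each intermediate vertex k = 0, 1, …, 3, update dist[i][j] ← min(dist[i][j], dist[i][k] + dist[k][j]). The final matrix gives, for each (i, j), the minimum total weight of any directed path from i to j (possibly empty when i = j).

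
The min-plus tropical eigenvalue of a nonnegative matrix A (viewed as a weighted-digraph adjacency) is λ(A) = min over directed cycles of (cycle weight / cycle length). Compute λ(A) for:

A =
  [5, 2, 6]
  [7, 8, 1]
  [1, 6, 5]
λ(A) = 4/3

Enumerate directed cycles and compute their means (weight / length). Sample:
  cycle 0 → 0: weight = 5, length = 1, mean = 5/1 ≈ 5.000
  cycle 1 → 1: weight = 8, length = 1, mean = 8/1 ≈ 8.000
  cycle 2 → 2: weight = 5, length = 1, mean = 5/1 ≈ 5.000
  cycle 0 → 1 → 0: weight = 9, length = 2, mean = 9/2 ≈ 4.500
  cycle 0 → 2 → 0: weight = 7, length = 2, mean = 7/2 ≈ 3.500
  cycle 1 → 0 → 1: weight = 9, length = 2, mean = 9/2 ≈ 4.500
Minimum mean = 1.333, attained e.g. along the cycle 0 → 1 → 2 → 0 with weight 4 and length 3. So λ(A) = 4/3 = 4/3.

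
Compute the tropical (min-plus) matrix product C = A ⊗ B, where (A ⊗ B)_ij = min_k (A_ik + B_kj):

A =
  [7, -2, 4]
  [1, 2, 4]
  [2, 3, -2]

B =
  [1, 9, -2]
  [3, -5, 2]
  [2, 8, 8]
A ⊗ B =
  [1, -7, 0]
  [2, -3, -1]
  [0, -2, 0]

Apply the min-plus product entry-by-entry:
  C[0][0] = min over k of (A[0][0] + B[0][0] = 7 + 1 = 8, A[0][1] + B[1][0] = -2 + 3 = 1, A[0][2] + B[2][0] = 4 + 2 = 6) = 1 (attained at k = 1)
  C[0][1] = min over k of (A[0][0] + B[0][1] = 7 + 9 = 16, A[0][1] + B[1][1] = -2 + -5 = -7, A[0][2] + B[2][1] = 4 + 8 = 12) = -7 (attained at k = 1)
  C[0][2] = min over k of (A[0][0] + B[0][2] = 7 + -2 = 5, A[0][1] + B[1][2] = -2 + 2 = 0, A[0][2] + B[2][2] = 4 + 8 = 12) = 0 (attained at k = 1)
  C[1][0] = min over k of (A[1][0] + B[0][0] = 1 + 1 = 2, A[1][1] + B[1][0] = 2 + 3 = 5, A[1][2] + B[2][0] = 4 + 2 = 6) = 2 (attained at k = 0)
  C[1][1] = min over k of (A[1][0] + B[0][1] = 1 + 9 = 10, A[1][1] + B[1][1] = 2 + -5 = -3, A[1][2] + B[2][1] = 4 + 8 = 12) = -3 (attained at k = 1)
  C[1][2] = min over k of (A[1][0] + B[0][2] = 1 + -2 = -1, A[1][1] + B[1][2] = 2 + 2 = 4, A[1][2] + B[2][2] = 4 + 8 = 12) = -1 (attained at k = 0)
  C[2][0] = min over k of (A[2][0] + B[0][0] = 2 + 1 = 3, A[2][1] + B[1][0] = 3 + 3 = 6, A[2][2] + B[2][0] = -2 + 2 = 0) = 0 (attained at k = 2)
  C[2][1] = min over k of (A[2][0] + B[0][1] = 2 + 9 = 11, A[2][1] + B[1][1] = 3 + -5 = -2, A[2][2] + B[2][1] = -2 + 8 = 6) = -2 (attained at k = 1)
  C[2][2] = min over k of (A[2][0] + B[0][2] = 2 + -2 = 0, A[2][1] + B[1][2] = 3 + 2 = 5, A[2][2] + B[2][2] = -2 + 8 = 6) = 0 (attained at k = 0)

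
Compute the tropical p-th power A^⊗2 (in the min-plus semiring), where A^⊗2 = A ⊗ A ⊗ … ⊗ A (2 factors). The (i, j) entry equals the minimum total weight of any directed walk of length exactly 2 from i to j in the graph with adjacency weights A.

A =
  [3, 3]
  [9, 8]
A^⊗2 =
  [6, 6]
  [12, 12]

Each entry (A^⊗2)_ij equals the minimum over all length-2 walks i = v_0 → v_1 → … → v_2 = j of Σ_t A[v_t][v_{t+1}]. For example, for (i, j) = (0, 1) we minimise over 2 possible intermediate vertex sequences; the minimum is 6, attained along the walk 0 → 0 → 1.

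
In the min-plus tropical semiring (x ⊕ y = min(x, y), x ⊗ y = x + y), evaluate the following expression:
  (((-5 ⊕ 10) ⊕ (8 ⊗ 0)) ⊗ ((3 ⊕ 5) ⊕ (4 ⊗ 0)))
(((-5 ⊕ 10) ⊕ (8 ⊗ 0)) ⊗ ((3 ⊕ 5) ⊕ (4 ⊗ 0))) = -2

Expand innermost to outermost. Recall ⊕ takes the minimum of its arguments and ⊗ takes their sum. Working out the expression (((-5 ⊕ 10) ⊕ (8 ⊗ 0)) ⊗ ((3 ⊕ 5) ⊕ (4 ⊗ 0))) gives -2.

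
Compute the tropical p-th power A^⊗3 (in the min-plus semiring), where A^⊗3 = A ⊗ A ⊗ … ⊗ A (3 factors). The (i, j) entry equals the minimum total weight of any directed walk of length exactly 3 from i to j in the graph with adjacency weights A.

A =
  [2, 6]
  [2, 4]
A^⊗3 =
  [6, 10]
  [6, 10]

Each entry (A^⊗3)_ij equals the minimum over all length-3 walks i = v_0 → v_1 → … → v_3 = j of Σ_t A[v_t][v_{t+1}]. For example, for (i, j) = (0, 1) we minimise over 4 possible intermediate vertex sequences; the minimum is 10, attained along the walk 0 → 0 → 0 → 1.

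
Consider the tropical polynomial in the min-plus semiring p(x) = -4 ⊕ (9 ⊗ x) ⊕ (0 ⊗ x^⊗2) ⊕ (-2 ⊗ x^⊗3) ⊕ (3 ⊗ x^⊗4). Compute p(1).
p(1) = -4

A tropical monomial a ⊗ x^⊗i evaluates to a + i · x. Evaluating each term at x = 1:
  Term 0 contributes -4 + 0 · 1 = -4
  Term 1 contributes 9 + 1 · 1 = 10
  Term 2 contributes 0 + 2 · 1 = 2
  Term 3 contributes -2 + 3 · 1 = 1
  Term 4 contributes 3 + 4 · 1 = 7
p(1) = ⊕ of these = min[-4, 10, 2, 1, 7] = -4.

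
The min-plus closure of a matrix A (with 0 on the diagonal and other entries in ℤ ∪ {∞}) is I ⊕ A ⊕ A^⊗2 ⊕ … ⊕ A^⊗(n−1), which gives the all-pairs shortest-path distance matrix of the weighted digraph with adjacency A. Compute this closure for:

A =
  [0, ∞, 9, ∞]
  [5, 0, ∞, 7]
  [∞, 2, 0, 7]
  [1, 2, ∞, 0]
Closure =
  [0, 11, 9, 16]
  [5, 0, 14, 7]
  [7, 2, 0, 7]
  [1, 2, 10, 0]

This is the Floyd-Warshall all-pairs shortest-path computation. For each intermediate vertex k = 0, 1, …, 3, update dist[i][j] ← min(dist[i][j], dist[i][k] + dist[k][j]). The final matrix gives, for each (i, j), the minimum total weight of any directed path from i to j (possibly empty when i = j).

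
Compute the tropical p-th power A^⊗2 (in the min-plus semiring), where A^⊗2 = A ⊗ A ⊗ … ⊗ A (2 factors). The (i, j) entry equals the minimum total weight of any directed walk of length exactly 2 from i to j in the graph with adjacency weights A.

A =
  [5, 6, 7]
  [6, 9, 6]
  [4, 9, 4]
A^⊗2 =
  [10, 11, 11]
  [10, 12, 10]
  [8, 10, 8]

Each entry (A^⊗2)_ij equals the minimum over all length-2 walks i = v_0 → v_1 → … → v_2 = j of Σ_t A[v_t][v_{t+1}]. For example, for (i, j) = (0, 2) we minimise over 3 possible intermediate vertex sequences; the minimum is 11, attained along the walk 0 → 2 → 2.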